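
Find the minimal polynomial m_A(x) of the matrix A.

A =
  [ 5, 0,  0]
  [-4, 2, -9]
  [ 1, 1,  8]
x^3 - 15*x^2 + 75*x - 125

The characteristic polynomial is χ_A(x) = (x - 5)^3, so the eigenvalues are known. The minimal polynomial is
  m_A(x) = Π_λ (x − λ)^{k_λ}
where k_λ is the size of the *largest* Jordan block for λ (equivalently, the smallest k with (A − λI)^k v = 0 for every generalised eigenvector v of λ).

  λ = 5: largest Jordan block has size 3, contributing (x − 5)^3

So m_A(x) = (x - 5)^3 = x^3 - 15*x^2 + 75*x - 125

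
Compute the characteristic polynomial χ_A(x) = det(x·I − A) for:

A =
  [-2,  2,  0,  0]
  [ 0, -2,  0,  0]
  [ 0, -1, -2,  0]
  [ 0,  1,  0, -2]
x^4 + 8*x^3 + 24*x^2 + 32*x + 16

Expanding det(x·I − A) (e.g. by cofactor expansion or by noting that A is similar to its Jordan form J, which has the same characteristic polynomial as A) gives
  χ_A(x) = x^4 + 8*x^3 + 24*x^2 + 32*x + 16
which factors as (x + 2)^4. The eigenvalues (with algebraic multiplicities) are λ = -2 with multiplicity 4.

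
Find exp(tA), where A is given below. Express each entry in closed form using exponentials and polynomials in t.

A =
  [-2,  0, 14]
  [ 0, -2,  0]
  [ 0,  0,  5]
e^{tA} =
  [exp(-2*t), 0, 2*exp(5*t) - 2*exp(-2*t)]
  [0, exp(-2*t), 0]
  [0, 0, exp(5*t)]

Strategy: write A = P · J · P⁻¹ where J is a Jordan canonical form, so e^{tA} = P · e^{tJ} · P⁻¹, and e^{tJ} can be computed block-by-block.

A has Jordan form
J =
  [-2,  0, 0]
  [ 0, -2, 0]
  [ 0,  0, 5]
(up to reordering of blocks).

Per-block formulas:
  For a 1×1 block at λ = -2: exp(t · [-2]) = [e^(-2t)].
  For a 1×1 block at λ = 5: exp(t · [5]) = [e^(5t)].

After assembling e^{tJ} and conjugating by P, we get:

e^{tA} =
  [exp(-2*t), 0, 2*exp(5*t) - 2*exp(-2*t)]
  [0, exp(-2*t), 0]
  [0, 0, exp(5*t)]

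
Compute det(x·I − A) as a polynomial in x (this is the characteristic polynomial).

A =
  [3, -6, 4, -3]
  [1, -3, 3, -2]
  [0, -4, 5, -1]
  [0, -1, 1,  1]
x^4 - 6*x^3 + 13*x^2 - 12*x + 4

Expanding det(x·I − A) (e.g. by cofactor expansion or by noting that A is similar to its Jordan form J, which has the same characteristic polynomial as A) gives
  χ_A(x) = x^4 - 6*x^3 + 13*x^2 - 12*x + 4
which factors as (x - 2)^2*(x - 1)^2. The eigenvalues (with algebraic multiplicities) are λ = 1 with multiplicity 2, λ = 2 with multiplicity 2.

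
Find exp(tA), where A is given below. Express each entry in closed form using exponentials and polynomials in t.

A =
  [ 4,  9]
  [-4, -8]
e^{tA} =
  [6*t*exp(-2*t) + exp(-2*t), 9*t*exp(-2*t)]
  [-4*t*exp(-2*t), -6*t*exp(-2*t) + exp(-2*t)]

Strategy: write A = P · J · P⁻¹ where J is a Jordan canonical form, so e^{tA} = P · e^{tJ} · P⁻¹, and e^{tJ} can be computed block-by-block.

A has Jordan form
J =
  [-2,  1]
  [ 0, -2]
(up to reordering of blocks).

Per-block formulas:
  For a 2×2 Jordan block J_2(-2): exp(t · J_2(-2)) = e^(-2t)·(I + t·N), where N is the 2×2 nilpotent shift.

After assembling e^{tJ} and conjugating by P, we get:

e^{tA} =
  [6*t*exp(-2*t) + exp(-2*t), 9*t*exp(-2*t)]
  [-4*t*exp(-2*t), -6*t*exp(-2*t) + exp(-2*t)]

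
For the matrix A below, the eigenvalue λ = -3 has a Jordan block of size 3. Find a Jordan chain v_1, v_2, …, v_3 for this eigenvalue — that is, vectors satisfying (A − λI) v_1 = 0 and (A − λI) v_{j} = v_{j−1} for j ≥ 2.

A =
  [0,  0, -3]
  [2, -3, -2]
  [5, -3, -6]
A Jordan chain for λ = -3 of length 3:
v_1 = (-6, -4, -6)ᵀ
v_2 = (3, 2, 5)ᵀ
v_3 = (1, 0, 0)ᵀ

Let N = A − (-3)·I. We want v_3 with N^3 v_3 = 0 but N^2 v_3 ≠ 0; then v_{j-1} := N · v_j for j = 3, …, 2.

Pick v_3 = (1, 0, 0)ᵀ.
Then v_2 = N · v_3 = (3, 2, 5)ᵀ.
Then v_1 = N · v_2 = (-6, -4, -6)ᵀ.

Sanity check: (A − (-3)·I) v_1 = (0, 0, 0)ᵀ = 0. ✓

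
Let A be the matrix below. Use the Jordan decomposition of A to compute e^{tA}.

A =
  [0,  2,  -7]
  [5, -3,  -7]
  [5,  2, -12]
e^{tA} =
  [5*t*exp(-5*t) + exp(-5*t), 2*t*exp(-5*t), -7*t*exp(-5*t)]
  [5*t*exp(-5*t), 2*t*exp(-5*t) + exp(-5*t), -7*t*exp(-5*t)]
  [5*t*exp(-5*t), 2*t*exp(-5*t), -7*t*exp(-5*t) + exp(-5*t)]

Strategy: write A = P · J · P⁻¹ where J is a Jordan canonical form, so e^{tA} = P · e^{tJ} · P⁻¹, and e^{tJ} can be computed block-by-block.

A has Jordan form
J =
  [-5,  1,  0]
  [ 0, -5,  0]
  [ 0,  0, -5]
(up to reordering of blocks).

Per-block formulas:
  For a 2×2 Jordan block J_2(-5): exp(t · J_2(-5)) = e^(-5t)·(I + t·N), where N is the 2×2 nilpotent shift.
  For a 1×1 block at λ = -5: exp(t · [-5]) = [e^(-5t)].

After assembling e^{tJ} and conjugating by P, we get:

e^{tA} =
  [5*t*exp(-5*t) + exp(-5*t), 2*t*exp(-5*t), -7*t*exp(-5*t)]
  [5*t*exp(-5*t), 2*t*exp(-5*t) + exp(-5*t), -7*t*exp(-5*t)]
  [5*t*exp(-5*t), 2*t*exp(-5*t), -7*t*exp(-5*t) + exp(-5*t)]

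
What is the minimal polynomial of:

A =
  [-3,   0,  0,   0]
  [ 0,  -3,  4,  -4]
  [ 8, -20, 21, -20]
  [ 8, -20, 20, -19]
x^2 + 2*x - 3

The characteristic polynomial is χ_A(x) = (x - 1)^2*(x + 3)^2, so the eigenvalues are known. The minimal polynomial is
  m_A(x) = Π_λ (x − λ)^{k_λ}
where k_λ is the size of the *largest* Jordan block for λ (equivalently, the smallest k with (A − λI)^k v = 0 for every generalised eigenvector v of λ).

  λ = -3: largest Jordan block has size 1, contributing (x + 3)
  λ = 1: largest Jordan block has size 1, contributing (x − 1)

So m_A(x) = (x - 1)*(x + 3) = x^2 + 2*x - 3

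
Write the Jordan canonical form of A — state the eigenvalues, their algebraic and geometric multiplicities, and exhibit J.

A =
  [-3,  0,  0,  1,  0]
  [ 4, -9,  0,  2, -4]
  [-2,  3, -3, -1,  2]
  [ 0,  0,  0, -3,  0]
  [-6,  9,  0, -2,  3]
J_2(-3) ⊕ J_2(-3) ⊕ J_1(-3)

The characteristic polynomial is
  det(x·I − A) = x^5 + 15*x^4 + 90*x^3 + 270*x^2 + 405*x + 243 = (x + 3)^5

Eigenvalues and multiplicities (the geometric multiplicity of λ is n − rank(A − λI), which equals the number of Jordan blocks for λ):
  λ = -3: algebraic multiplicity = 5, geometric multiplicity = 3

Determining the block sizes for each eigenvalue:
  λ = -3: with am = 5 and gm = 3, the partition is not yet determined (e.g. several partitions of 5 into 3 parts exist). Let N = A − (-3)·I. Computing rank(N^1) = 2, rank(N^2) = 0; the number of blocks of size ≥ j is rank(N^{j−1}) − rank(N^j), giving [3, 2]. So we have 2 block(s) of size 2, 1 block(s) of size 1 → block sizes [2, 2, 1]

Assembling the blocks gives a Jordan form
J =
  [-3,  1,  0,  0,  0]
  [ 0, -3,  0,  0,  0]
  [ 0,  0, -3,  1,  0]
  [ 0,  0,  0, -3,  0]
  [ 0,  0,  0,  0, -3]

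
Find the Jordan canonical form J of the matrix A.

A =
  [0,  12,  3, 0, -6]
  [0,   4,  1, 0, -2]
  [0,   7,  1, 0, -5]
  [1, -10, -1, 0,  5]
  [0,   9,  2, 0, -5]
J_3(0) ⊕ J_2(0)

The characteristic polynomial is
  det(x·I − A) = x^5

Eigenvalues and multiplicities (the geometric multiplicity of λ is n − rank(A − λI), which equals the number of Jordan blocks for λ):
  λ = 0: algebraic multiplicity = 5, geometric multiplicity = 2

Determining the block sizes for each eigenvalue:
  λ = 0: with am = 5 and gm = 2, the partition is not yet determined (e.g. several partitions of 5 into 2 parts exist). Let N = A − (0)·I. Computing rank(N^1) = 3, rank(N^2) = 1, rank(N^3) = 0; the number of blocks of size ≥ j is rank(N^{j−1}) − rank(N^j), giving [2, 2, 1]. So we have 1 block(s) of size 3, 1 block(s) of size 2 → block sizes [3, 2]

Assembling the blocks gives a Jordan form
J =
  [0, 1, 0, 0, 0]
  [0, 0, 1, 0, 0]
  [0, 0, 0, 0, 0]
  [0, 0, 0, 0, 1]
  [0, 0, 0, 0, 0]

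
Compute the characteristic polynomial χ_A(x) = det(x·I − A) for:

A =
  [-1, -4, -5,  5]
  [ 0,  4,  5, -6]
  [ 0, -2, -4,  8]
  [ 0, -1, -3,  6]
x^4 - 5*x^3 + 6*x^2 + 4*x - 8

Expanding det(x·I − A) (e.g. by cofactor expansion or by noting that A is similar to its Jordan form J, which has the same characteristic polynomial as A) gives
  χ_A(x) = x^4 - 5*x^3 + 6*x^2 + 4*x - 8
which factors as (x - 2)^3*(x + 1). The eigenvalues (with algebraic multiplicities) are λ = -1 with multiplicity 1, λ = 2 with multiplicity 3.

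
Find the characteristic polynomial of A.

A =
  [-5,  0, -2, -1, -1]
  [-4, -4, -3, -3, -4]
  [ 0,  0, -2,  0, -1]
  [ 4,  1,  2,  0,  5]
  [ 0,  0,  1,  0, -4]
x^5 + 15*x^4 + 90*x^3 + 270*x^2 + 405*x + 243

Expanding det(x·I − A) (e.g. by cofactor expansion or by noting that A is similar to its Jordan form J, which has the same characteristic polynomial as A) gives
  χ_A(x) = x^5 + 15*x^4 + 90*x^3 + 270*x^2 + 405*x + 243
which factors as (x + 3)^5. The eigenvalues (with algebraic multiplicities) are λ = -3 with multiplicity 5.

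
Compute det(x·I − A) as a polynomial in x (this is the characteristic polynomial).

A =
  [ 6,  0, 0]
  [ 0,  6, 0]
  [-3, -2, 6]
x^3 - 18*x^2 + 108*x - 216

Expanding det(x·I − A) (e.g. by cofactor expansion or by noting that A is similar to its Jordan form J, which has the same characteristic polynomial as A) gives
  χ_A(x) = x^3 - 18*x^2 + 108*x - 216
which factors as (x - 6)^3. The eigenvalues (with algebraic multiplicities) are λ = 6 with multiplicity 3.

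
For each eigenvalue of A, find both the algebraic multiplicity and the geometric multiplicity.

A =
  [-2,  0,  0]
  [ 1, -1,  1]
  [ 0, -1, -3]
λ = -2: alg = 3, geom = 1

Step 1 — factor the characteristic polynomial to read off the algebraic multiplicities:
  χ_A(x) = (x + 2)^3

Step 2 — compute geometric multiplicities via the rank-nullity identity g(λ) = n − rank(A − λI):
  rank(A − (-2)·I) = 2, so dim ker(A − (-2)·I) = n − 2 = 1

Summary:
  λ = -2: algebraic multiplicity = 3, geometric multiplicity = 1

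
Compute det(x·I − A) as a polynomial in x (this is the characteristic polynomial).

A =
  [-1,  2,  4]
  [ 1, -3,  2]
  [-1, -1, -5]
x^3 + 9*x^2 + 27*x + 27

Expanding det(x·I − A) (e.g. by cofactor expansion or by noting that A is similar to its Jordan form J, which has the same characteristic polynomial as A) gives
  χ_A(x) = x^3 + 9*x^2 + 27*x + 27
which factors as (x + 3)^3. The eigenvalues (with algebraic multiplicities) are λ = -3 with multiplicity 3.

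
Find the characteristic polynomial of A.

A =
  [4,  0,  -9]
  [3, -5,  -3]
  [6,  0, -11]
x^3 + 12*x^2 + 45*x + 50

Expanding det(x·I − A) (e.g. by cofactor expansion or by noting that A is similar to its Jordan form J, which has the same characteristic polynomial as A) gives
  χ_A(x) = x^3 + 12*x^2 + 45*x + 50
which factors as (x + 2)*(x + 5)^2. The eigenvalues (with algebraic multiplicities) are λ = -5 with multiplicity 2, λ = -2 with multiplicity 1.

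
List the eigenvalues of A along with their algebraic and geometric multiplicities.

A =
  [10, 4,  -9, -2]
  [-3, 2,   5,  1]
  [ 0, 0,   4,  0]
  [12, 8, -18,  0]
λ = 4: alg = 4, geom = 2

Step 1 — factor the characteristic polynomial to read off the algebraic multiplicities:
  χ_A(x) = (x - 4)^4

Step 2 — compute geometric multiplicities via the rank-nullity identity g(λ) = n − rank(A − λI):
  rank(A − (4)·I) = 2, so dim ker(A − (4)·I) = n − 2 = 2

Summary:
  λ = 4: algebraic multiplicity = 4, geometric multiplicity = 2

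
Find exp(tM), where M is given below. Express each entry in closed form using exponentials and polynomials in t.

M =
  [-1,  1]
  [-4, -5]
e^{tM} =
  [2*t*exp(-3*t) + exp(-3*t), t*exp(-3*t)]
  [-4*t*exp(-3*t), -2*t*exp(-3*t) + exp(-3*t)]

Strategy: write M = P · J · P⁻¹ where J is a Jordan canonical form, so e^{tM} = P · e^{tJ} · P⁻¹, and e^{tJ} can be computed block-by-block.

M has Jordan form
J =
  [-3,  1]
  [ 0, -3]
(up to reordering of blocks).

Per-block formulas:
  For a 2×2 Jordan block J_2(-3): exp(t · J_2(-3)) = e^(-3t)·(I + t·N), where N is the 2×2 nilpotent shift.

After assembling e^{tJ} and conjugating by P, we get:

e^{tM} =
  [2*t*exp(-3*t) + exp(-3*t), t*exp(-3*t)]
  [-4*t*exp(-3*t), -2*t*exp(-3*t) + exp(-3*t)]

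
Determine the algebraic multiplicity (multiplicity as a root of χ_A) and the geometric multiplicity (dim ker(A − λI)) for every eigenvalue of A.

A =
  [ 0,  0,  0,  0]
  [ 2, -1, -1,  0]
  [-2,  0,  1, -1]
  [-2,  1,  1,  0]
λ = 0: alg = 4, geom = 2

Step 1 — factor the characteristic polynomial to read off the algebraic multiplicities:
  χ_A(x) = x^4

Step 2 — compute geometric multiplicities via the rank-nullity identity g(λ) = n − rank(A − λI):
  rank(A − (0)·I) = 2, so dim ker(A − (0)·I) = n − 2 = 2

Summary:
  λ = 0: algebraic multiplicity = 4, geometric multiplicity = 2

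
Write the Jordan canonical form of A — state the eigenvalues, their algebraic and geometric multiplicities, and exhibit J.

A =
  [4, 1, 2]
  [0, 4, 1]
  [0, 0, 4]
J_3(4)

The characteristic polynomial is
  det(x·I − A) = x^3 - 12*x^2 + 48*x - 64 = (x - 4)^3

Eigenvalues and multiplicities (the geometric multiplicity of λ is n − rank(A − λI), which equals the number of Jordan blocks for λ):
  λ = 4: algebraic multiplicity = 3, geometric multiplicity = 1

Determining the block sizes for each eigenvalue:
  λ = 4: one block (gm = 1), so the single block has size am = 3 → block sizes [3]

Assembling the blocks gives a Jordan form
J =
  [4, 1, 0]
  [0, 4, 1]
  [0, 0, 4]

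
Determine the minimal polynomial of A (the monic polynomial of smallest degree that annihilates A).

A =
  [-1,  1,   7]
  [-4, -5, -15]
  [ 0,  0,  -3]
x^3 + 9*x^2 + 27*x + 27

The characteristic polynomial is χ_A(x) = (x + 3)^3, so the eigenvalues are known. The minimal polynomial is
  m_A(x) = Π_λ (x − λ)^{k_λ}
where k_λ is the size of the *largest* Jordan block for λ (equivalently, the smallest k with (A − λI)^k v = 0 for every generalised eigenvector v of λ).

  λ = -3: largest Jordan block has size 3, contributing (x + 3)^3

So m_A(x) = (x + 3)^3 = x^3 + 9*x^2 + 27*x + 27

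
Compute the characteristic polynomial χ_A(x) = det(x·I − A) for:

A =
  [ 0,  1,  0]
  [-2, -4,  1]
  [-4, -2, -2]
x^3 + 6*x^2 + 12*x + 8

Expanding det(x·I − A) (e.g. by cofactor expansion or by noting that A is similar to its Jordan form J, which has the same characteristic polynomial as A) gives
  χ_A(x) = x^3 + 6*x^2 + 12*x + 8
which factors as (x + 2)^3. The eigenvalues (with algebraic multiplicities) are λ = -2 with multiplicity 3.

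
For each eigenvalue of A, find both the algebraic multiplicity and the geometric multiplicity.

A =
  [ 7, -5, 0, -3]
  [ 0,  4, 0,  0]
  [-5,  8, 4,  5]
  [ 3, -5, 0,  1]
λ = 4: alg = 4, geom = 2

Step 1 — factor the characteristic polynomial to read off the algebraic multiplicities:
  χ_A(x) = (x - 4)^4

Step 2 — compute geometric multiplicities via the rank-nullity identity g(λ) = n − rank(A − λI):
  rank(A − (4)·I) = 2, so dim ker(A − (4)·I) = n − 2 = 2

Summary:
  λ = 4: algebraic multiplicity = 4, geometric multiplicity = 2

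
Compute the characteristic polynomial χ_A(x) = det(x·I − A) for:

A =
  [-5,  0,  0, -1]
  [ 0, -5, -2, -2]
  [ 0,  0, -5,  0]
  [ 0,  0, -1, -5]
x^4 + 20*x^3 + 150*x^2 + 500*x + 625

Expanding det(x·I − A) (e.g. by cofactor expansion or by noting that A is similar to its Jordan form J, which has the same characteristic polynomial as A) gives
  χ_A(x) = x^4 + 20*x^3 + 150*x^2 + 500*x + 625
which factors as (x + 5)^4. The eigenvalues (with algebraic multiplicities) are λ = -5 with multiplicity 4.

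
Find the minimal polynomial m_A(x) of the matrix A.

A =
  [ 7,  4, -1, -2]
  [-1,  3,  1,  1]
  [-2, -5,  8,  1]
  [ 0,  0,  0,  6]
x^3 - 18*x^2 + 108*x - 216

The characteristic polynomial is χ_A(x) = (x - 6)^4, so the eigenvalues are known. The minimal polynomial is
  m_A(x) = Π_λ (x − λ)^{k_λ}
where k_λ is the size of the *largest* Jordan block for λ (equivalently, the smallest k with (A − λI)^k v = 0 for every generalised eigenvector v of λ).

  λ = 6: largest Jordan block has size 3, contributing (x − 6)^3

So m_A(x) = (x - 6)^3 = x^3 - 18*x^2 + 108*x - 216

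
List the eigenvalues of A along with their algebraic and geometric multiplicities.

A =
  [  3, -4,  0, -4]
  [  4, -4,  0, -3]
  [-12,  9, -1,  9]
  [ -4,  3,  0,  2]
λ = -1: alg = 3, geom = 2; λ = 3: alg = 1, geom = 1

Step 1 — factor the characteristic polynomial to read off the algebraic multiplicities:
  χ_A(x) = (x - 3)*(x + 1)^3

Step 2 — compute geometric multiplicities via the rank-nullity identity g(λ) = n − rank(A − λI):
  rank(A − (-1)·I) = 2, so dim ker(A − (-1)·I) = n − 2 = 2
  rank(A − (3)·I) = 3, so dim ker(A − (3)·I) = n − 3 = 1

Summary:
  λ = -1: algebraic multiplicity = 3, geometric multiplicity = 2
  λ = 3: algebraic multiplicity = 1, geometric multiplicity = 1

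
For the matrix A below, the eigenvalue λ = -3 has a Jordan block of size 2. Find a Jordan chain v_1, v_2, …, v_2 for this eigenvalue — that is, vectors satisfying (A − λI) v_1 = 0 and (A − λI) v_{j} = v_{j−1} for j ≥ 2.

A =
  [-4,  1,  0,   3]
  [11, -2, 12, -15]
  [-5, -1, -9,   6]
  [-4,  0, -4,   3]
A Jordan chain for λ = -3 of length 2:
v_1 = (-1, 11, -5, -4)ᵀ
v_2 = (1, 0, 0, 0)ᵀ

Let N = A − (-3)·I. We want v_2 with N^2 v_2 = 0 but N^1 v_2 ≠ 0; then v_{j-1} := N · v_j for j = 2, …, 2.

Pick v_2 = (1, 0, 0, 0)ᵀ.
Then v_1 = N · v_2 = (-1, 11, -5, -4)ᵀ.

Sanity check: (A − (-3)·I) v_1 = (0, 0, 0, 0)ᵀ = 0. ✓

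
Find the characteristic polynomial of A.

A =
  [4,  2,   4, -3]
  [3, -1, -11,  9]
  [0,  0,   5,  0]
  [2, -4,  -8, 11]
x^4 - 19*x^3 + 135*x^2 - 425*x + 500

Expanding det(x·I − A) (e.g. by cofactor expansion or by noting that A is similar to its Jordan form J, which has the same characteristic polynomial as A) gives
  χ_A(x) = x^4 - 19*x^3 + 135*x^2 - 425*x + 500
which factors as (x - 5)^3*(x - 4). The eigenvalues (with algebraic multiplicities) are λ = 4 with multiplicity 1, λ = 5 with multiplicity 3.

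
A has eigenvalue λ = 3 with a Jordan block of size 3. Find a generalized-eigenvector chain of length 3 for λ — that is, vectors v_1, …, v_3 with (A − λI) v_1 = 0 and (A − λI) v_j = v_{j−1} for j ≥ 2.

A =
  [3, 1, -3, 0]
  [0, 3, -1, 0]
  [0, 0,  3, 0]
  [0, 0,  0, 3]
A Jordan chain for λ = 3 of length 3:
v_1 = (-1, 0, 0, 0)ᵀ
v_2 = (-3, -1, 0, 0)ᵀ
v_3 = (0, 0, 1, 0)ᵀ

Let N = A − (3)·I. We want v_3 with N^3 v_3 = 0 but N^2 v_3 ≠ 0; then v_{j-1} := N · v_j for j = 3, …, 2.

Pick v_3 = (0, 0, 1, 0)ᵀ.
Then v_2 = N · v_3 = (-3, -1, 0, 0)ᵀ.
Then v_1 = N · v_2 = (-1, 0, 0, 0)ᵀ.

Sanity check: (A − (3)·I) v_1 = (0, 0, 0, 0)ᵀ = 0. ✓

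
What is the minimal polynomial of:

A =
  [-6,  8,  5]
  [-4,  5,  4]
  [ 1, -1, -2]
x^3 + 3*x^2 + 3*x + 1

The characteristic polynomial is χ_A(x) = (x + 1)^3, so the eigenvalues are known. The minimal polynomial is
  m_A(x) = Π_λ (x − λ)^{k_λ}
where k_λ is the size of the *largest* Jordan block for λ (equivalently, the smallest k with (A − λI)^k v = 0 for every generalised eigenvector v of λ).

  λ = -1: largest Jordan block has size 3, contributing (x + 1)^3

So m_A(x) = (x + 1)^3 = x^3 + 3*x^2 + 3*x + 1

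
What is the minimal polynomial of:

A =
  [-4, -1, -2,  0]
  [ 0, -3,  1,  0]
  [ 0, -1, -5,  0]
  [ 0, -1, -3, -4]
x^3 + 12*x^2 + 48*x + 64

The characteristic polynomial is χ_A(x) = (x + 4)^4, so the eigenvalues are known. The minimal polynomial is
  m_A(x) = Π_λ (x − λ)^{k_λ}
where k_λ is the size of the *largest* Jordan block for λ (equivalently, the smallest k with (A − λI)^k v = 0 for every generalised eigenvector v of λ).

  λ = -4: largest Jordan block has size 3, contributing (x + 4)^3

So m_A(x) = (x + 4)^3 = x^3 + 12*x^2 + 48*x + 64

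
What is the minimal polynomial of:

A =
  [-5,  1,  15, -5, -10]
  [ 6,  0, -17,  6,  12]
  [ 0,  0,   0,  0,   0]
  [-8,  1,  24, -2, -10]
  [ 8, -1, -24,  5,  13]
x^4 - 3*x^3

The characteristic polynomial is χ_A(x) = x^3*(x - 3)^2, so the eigenvalues are known. The minimal polynomial is
  m_A(x) = Π_λ (x − λ)^{k_λ}
where k_λ is the size of the *largest* Jordan block for λ (equivalently, the smallest k with (A − λI)^k v = 0 for every generalised eigenvector v of λ).

  λ = 0: largest Jordan block has size 3, contributing (x − 0)^3
  λ = 3: largest Jordan block has size 1, contributing (x − 3)

So m_A(x) = x^3*(x - 3) = x^4 - 3*x^3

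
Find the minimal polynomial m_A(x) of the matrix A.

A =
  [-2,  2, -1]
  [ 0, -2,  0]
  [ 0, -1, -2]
x^3 + 6*x^2 + 12*x + 8

The characteristic polynomial is χ_A(x) = (x + 2)^3, so the eigenvalues are known. The minimal polynomial is
  m_A(x) = Π_λ (x − λ)^{k_λ}
where k_λ is the size of the *largest* Jordan block for λ (equivalently, the smallest k with (A − λI)^k v = 0 for every generalised eigenvector v of λ).

  λ = -2: largest Jordan block has size 3, contributing (x + 2)^3

So m_A(x) = (x + 2)^3 = x^3 + 6*x^2 + 12*x + 8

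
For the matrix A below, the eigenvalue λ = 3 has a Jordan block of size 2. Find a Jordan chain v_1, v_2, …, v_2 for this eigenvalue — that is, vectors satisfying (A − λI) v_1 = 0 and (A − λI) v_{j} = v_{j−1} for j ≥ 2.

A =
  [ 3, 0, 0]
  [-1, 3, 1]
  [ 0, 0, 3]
A Jordan chain for λ = 3 of length 2:
v_1 = (0, -1, 0)ᵀ
v_2 = (1, 0, 0)ᵀ

Let N = A − (3)·I. We want v_2 with N^2 v_2 = 0 but N^1 v_2 ≠ 0; then v_{j-1} := N · v_j for j = 2, …, 2.

Pick v_2 = (1, 0, 0)ᵀ.
Then v_1 = N · v_2 = (0, -1, 0)ᵀ.

Sanity check: (A − (3)·I) v_1 = (0, 0, 0)ᵀ = 0. ✓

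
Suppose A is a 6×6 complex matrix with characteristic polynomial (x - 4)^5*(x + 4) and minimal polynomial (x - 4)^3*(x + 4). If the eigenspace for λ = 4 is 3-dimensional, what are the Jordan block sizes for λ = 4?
Block sizes for λ = 4: [3, 1, 1]

Step 1 — from the characteristic polynomial, algebraic multiplicity of λ = 4 is 5. From dim ker(A − (4)·I) = 3, there are exactly 3 Jordan blocks for λ = 4.
Step 2 — from the minimal polynomial, the factor (x − 4)^3 tells us the largest block for λ = 4 has size 3.
Step 3 — with total size 5, 3 blocks, and largest block 3, the block sizes (in nonincreasing order) are [3, 1, 1].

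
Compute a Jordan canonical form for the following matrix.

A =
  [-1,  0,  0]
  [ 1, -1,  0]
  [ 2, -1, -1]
J_3(-1)

The characteristic polynomial is
  det(x·I − A) = x^3 + 3*x^2 + 3*x + 1 = (x + 1)^3

Eigenvalues and multiplicities (the geometric multiplicity of λ is n − rank(A − λI), which equals the number of Jordan blocks for λ):
  λ = -1: algebraic multiplicity = 3, geometric multiplicity = 1

Determining the block sizes for each eigenvalue:
  λ = -1: one block (gm = 1), so the single block has size am = 3 → block sizes [3]

Assembling the blocks gives a Jordan form
J =
  [-1,  1,  0]
  [ 0, -1,  1]
  [ 0,  0, -1]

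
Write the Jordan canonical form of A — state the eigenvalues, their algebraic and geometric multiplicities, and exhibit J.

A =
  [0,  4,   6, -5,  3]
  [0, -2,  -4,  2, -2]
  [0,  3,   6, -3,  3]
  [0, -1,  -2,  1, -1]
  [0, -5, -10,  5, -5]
J_2(0) ⊕ J_2(0) ⊕ J_1(0)

The characteristic polynomial is
  det(x·I − A) = x^5

Eigenvalues and multiplicities (the geometric multiplicity of λ is n − rank(A − λI), which equals the number of Jordan blocks for λ):
  λ = 0: algebraic multiplicity = 5, geometric multiplicity = 3

Determining the block sizes for each eigenvalue:
  λ = 0: with am = 5 and gm = 3, the partition is not yet determined (e.g. several partitions of 5 into 3 parts exist). Let N = A − (0)·I. Computing rank(N^1) = 2, rank(N^2) = 0; the number of blocks of size ≥ j is rank(N^{j−1}) − rank(N^j), giving [3, 2]. So we have 2 block(s) of size 2, 1 block(s) of size 1 → block sizes [2, 2, 1]

Assembling the blocks gives a Jordan form
J =
  [0, 1, 0, 0, 0]
  [0, 0, 0, 0, 0]
  [0, 0, 0, 1, 0]
  [0, 0, 0, 0, 0]
  [0, 0, 0, 0, 0]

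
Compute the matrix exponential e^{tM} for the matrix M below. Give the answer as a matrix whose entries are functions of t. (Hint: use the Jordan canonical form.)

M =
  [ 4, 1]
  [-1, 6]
e^{tM} =
  [-t*exp(5*t) + exp(5*t), t*exp(5*t)]
  [-t*exp(5*t), t*exp(5*t) + exp(5*t)]

Strategy: write M = P · J · P⁻¹ where J is a Jordan canonical form, so e^{tM} = P · e^{tJ} · P⁻¹, and e^{tJ} can be computed block-by-block.

M has Jordan form
J =
  [5, 1]
  [0, 5]
(up to reordering of blocks).

Per-block formulas:
  For a 2×2 Jordan block J_2(5): exp(t · J_2(5)) = e^(5t)·(I + t·N), where N is the 2×2 nilpotent shift.

After assembling e^{tJ} and conjugating by P, we get:

e^{tM} =
  [-t*exp(5*t) + exp(5*t), t*exp(5*t)]
  [-t*exp(5*t), t*exp(5*t) + exp(5*t)]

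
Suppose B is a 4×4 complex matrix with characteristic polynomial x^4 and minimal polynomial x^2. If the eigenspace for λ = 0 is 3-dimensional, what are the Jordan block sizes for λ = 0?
Block sizes for λ = 0: [2, 1, 1]

Step 1 — from the characteristic polynomial, algebraic multiplicity of λ = 0 is 4. From dim ker(B − (0)·I) = 3, there are exactly 3 Jordan blocks for λ = 0.
Step 2 — from the minimal polynomial, the factor (x − 0)^2 tells us the largest block for λ = 0 has size 2.
Step 3 — with total size 4, 3 blocks, and largest block 2, the block sizes (in nonincreasing order) are [2, 1, 1].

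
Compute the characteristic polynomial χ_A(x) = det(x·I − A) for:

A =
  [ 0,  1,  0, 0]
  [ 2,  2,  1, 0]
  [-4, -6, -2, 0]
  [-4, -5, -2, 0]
x^4

Expanding det(x·I − A) (e.g. by cofactor expansion or by noting that A is similar to its Jordan form J, which has the same characteristic polynomial as A) gives
  χ_A(x) = x^4
which factors as x^4. The eigenvalues (with algebraic multiplicities) are λ = 0 with multiplicity 4.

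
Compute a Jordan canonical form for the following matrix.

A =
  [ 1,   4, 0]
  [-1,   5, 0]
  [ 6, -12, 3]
J_2(3) ⊕ J_1(3)

The characteristic polynomial is
  det(x·I − A) = x^3 - 9*x^2 + 27*x - 27 = (x - 3)^3

Eigenvalues and multiplicities (the geometric multiplicity of λ is n − rank(A − λI), which equals the number of Jordan blocks for λ):
  λ = 3: algebraic multiplicity = 3, geometric multiplicity = 2

Determining the block sizes for each eigenvalue:
  λ = 3: 2 blocks summing to 3 forces exactly one block of size 2 and the rest size 1 → block sizes [2, 1]

Assembling the blocks gives a Jordan form
J =
  [3, 1, 0]
  [0, 3, 0]
  [0, 0, 3]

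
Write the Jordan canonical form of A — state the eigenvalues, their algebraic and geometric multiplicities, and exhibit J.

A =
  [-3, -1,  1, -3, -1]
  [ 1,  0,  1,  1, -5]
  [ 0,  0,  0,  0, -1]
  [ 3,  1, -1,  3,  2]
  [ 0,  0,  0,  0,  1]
J_3(0) ⊕ J_1(0) ⊕ J_1(1)

The characteristic polynomial is
  det(x·I − A) = x^5 - x^4 = x^4*(x - 1)

Eigenvalues and multiplicities (the geometric multiplicity of λ is n − rank(A − λI), which equals the number of Jordan blocks for λ):
  λ = 0: algebraic multiplicity = 4, geometric multiplicity = 2
  λ = 1: algebraic multiplicity = 1, geometric multiplicity = 1

Determining the block sizes for each eigenvalue:
  λ = 0: with am = 4 and gm = 2, the partition is not yet determined (e.g. several partitions of 4 into 2 parts exist). Let N = A − (0)·I. Computing rank(N^1) = 3, rank(N^2) = 2, rank(N^3) = 1; the number of blocks of size ≥ j is rank(N^{j−1}) − rank(N^j), giving [2, 1, 1]. So we have 1 block(s) of size 3, 1 block(s) of size 1 → block sizes [3, 1]
  λ = 1: one block (gm = 1), so the single block has size am = 1 → block sizes [1]

Assembling the blocks gives a Jordan form
J =
  [0, 1, 0, 0, 0]
  [0, 0, 1, 0, 0]
  [0, 0, 0, 0, 0]
  [0, 0, 0, 0, 0]
  [0, 0, 0, 0, 1]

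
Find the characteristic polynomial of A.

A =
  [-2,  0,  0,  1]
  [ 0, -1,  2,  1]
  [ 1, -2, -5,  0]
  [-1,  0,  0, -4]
x^4 + 12*x^3 + 54*x^2 + 108*x + 81

Expanding det(x·I − A) (e.g. by cofactor expansion or by noting that A is similar to its Jordan form J, which has the same characteristic polynomial as A) gives
  χ_A(x) = x^4 + 12*x^3 + 54*x^2 + 108*x + 81
which factors as (x + 3)^4. The eigenvalues (with algebraic multiplicities) are λ = -3 with multiplicity 4.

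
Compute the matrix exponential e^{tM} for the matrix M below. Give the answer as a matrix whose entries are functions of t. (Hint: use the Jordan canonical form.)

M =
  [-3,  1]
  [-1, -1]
e^{tM} =
  [-t*exp(-2*t) + exp(-2*t), t*exp(-2*t)]
  [-t*exp(-2*t), t*exp(-2*t) + exp(-2*t)]

Strategy: write M = P · J · P⁻¹ where J is a Jordan canonical form, so e^{tM} = P · e^{tJ} · P⁻¹, and e^{tJ} can be computed block-by-block.

M has Jordan form
J =
  [-2,  1]
  [ 0, -2]
(up to reordering of blocks).

Per-block formulas:
  For a 2×2 Jordan block J_2(-2): exp(t · J_2(-2)) = e^(-2t)·(I + t·N), where N is the 2×2 nilpotent shift.

After assembling e^{tJ} and conjugating by P, we get:

e^{tM} =
  [-t*exp(-2*t) + exp(-2*t), t*exp(-2*t)]
  [-t*exp(-2*t), t*exp(-2*t) + exp(-2*t)]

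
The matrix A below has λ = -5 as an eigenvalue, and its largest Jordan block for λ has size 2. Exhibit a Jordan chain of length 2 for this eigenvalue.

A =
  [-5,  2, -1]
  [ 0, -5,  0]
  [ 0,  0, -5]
A Jordan chain for λ = -5 of length 2:
v_1 = (2, 0, 0)ᵀ
v_2 = (0, 1, 0)ᵀ

Let N = A − (-5)·I. We want v_2 with N^2 v_2 = 0 but N^1 v_2 ≠ 0; then v_{j-1} := N · v_j for j = 2, …, 2.

Pick v_2 = (0, 1, 0)ᵀ.
Then v_1 = N · v_2 = (2, 0, 0)ᵀ.

Sanity check: (A − (-5)·I) v_1 = (0, 0, 0)ᵀ = 0. ✓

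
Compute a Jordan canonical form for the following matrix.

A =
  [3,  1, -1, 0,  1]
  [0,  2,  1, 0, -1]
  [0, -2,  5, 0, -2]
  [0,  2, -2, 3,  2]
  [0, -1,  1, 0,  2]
J_2(3) ⊕ J_1(3) ⊕ J_1(3) ⊕ J_1(3)

The characteristic polynomial is
  det(x·I − A) = x^5 - 15*x^4 + 90*x^3 - 270*x^2 + 405*x - 243 = (x - 3)^5

Eigenvalues and multiplicities (the geometric multiplicity of λ is n − rank(A − λI), which equals the number of Jordan blocks for λ):
  λ = 3: algebraic multiplicity = 5, geometric multiplicity = 4

Determining the block sizes for each eigenvalue:
  λ = 3: 4 blocks summing to 5 forces exactly one block of size 2 and the rest size 1 → block sizes [2, 1, 1, 1]

Assembling the blocks gives a Jordan form
J =
  [3, 1, 0, 0, 0]
  [0, 3, 0, 0, 0]
  [0, 0, 3, 0, 0]
  [0, 0, 0, 3, 0]
  [0, 0, 0, 0, 3]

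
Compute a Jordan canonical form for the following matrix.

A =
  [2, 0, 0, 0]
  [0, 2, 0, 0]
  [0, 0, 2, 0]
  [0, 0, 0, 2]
J_1(2) ⊕ J_1(2) ⊕ J_1(2) ⊕ J_1(2)

The characteristic polynomial is
  det(x·I − A) = x^4 - 8*x^3 + 24*x^2 - 32*x + 16 = (x - 2)^4

Eigenvalues and multiplicities (the geometric multiplicity of λ is n − rank(A − λI), which equals the number of Jordan blocks for λ):
  λ = 2: algebraic multiplicity = 4, geometric multiplicity = 4

Determining the block sizes for each eigenvalue:
  λ = 2: gm = am = 4, so every block has size 1 → block sizes [1, 1, 1, 1]

Assembling the blocks gives a Jordan form
J =
  [2, 0, 0, 0]
  [0, 2, 0, 0]
  [0, 0, 2, 0]
  [0, 0, 0, 2]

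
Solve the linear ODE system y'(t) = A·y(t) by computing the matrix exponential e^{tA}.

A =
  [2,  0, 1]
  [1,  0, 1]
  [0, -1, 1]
e^{tA} =
  [t^2*exp(t)/2 + t*exp(t) + exp(t), -t^2*exp(t)/2, t^2*exp(t)/2 + t*exp(t)]
  [t*exp(t), -t*exp(t) + exp(t), t*exp(t)]
  [-t^2*exp(t)/2, t^2*exp(t)/2 - t*exp(t), -t^2*exp(t)/2 + exp(t)]

Strategy: write A = P · J · P⁻¹ where J is a Jordan canonical form, so e^{tA} = P · e^{tJ} · P⁻¹, and e^{tJ} can be computed block-by-block.

A has Jordan form
J =
  [1, 1, 0]
  [0, 1, 1]
  [0, 0, 1]
(up to reordering of blocks).

Per-block formulas:
  For a 3×3 Jordan block J_3(1): exp(t · J_3(1)) = e^(1t)·(I + t·N + (t^2/2)·N^2), where N is the 3×3 nilpotent shift.

After assembling e^{tJ} and conjugating by P, we get:

e^{tA} =
  [t^2*exp(t)/2 + t*exp(t) + exp(t), -t^2*exp(t)/2, t^2*exp(t)/2 + t*exp(t)]
  [t*exp(t), -t*exp(t) + exp(t), t*exp(t)]
  [-t^2*exp(t)/2, t^2*exp(t)/2 - t*exp(t), -t^2*exp(t)/2 + exp(t)]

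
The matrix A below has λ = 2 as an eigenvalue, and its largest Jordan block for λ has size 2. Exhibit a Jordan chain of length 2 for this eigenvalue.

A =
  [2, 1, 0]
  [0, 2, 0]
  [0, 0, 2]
A Jordan chain for λ = 2 of length 2:
v_1 = (1, 0, 0)ᵀ
v_2 = (0, 1, 0)ᵀ

Let N = A − (2)·I. We want v_2 with N^2 v_2 = 0 but N^1 v_2 ≠ 0; then v_{j-1} := N · v_j for j = 2, …, 2.

Pick v_2 = (0, 1, 0)ᵀ.
Then v_1 = N · v_2 = (1, 0, 0)ᵀ.

Sanity check: (A − (2)·I) v_1 = (0, 0, 0)ᵀ = 0. ✓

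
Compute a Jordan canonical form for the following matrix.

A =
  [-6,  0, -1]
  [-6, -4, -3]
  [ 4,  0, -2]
J_2(-4) ⊕ J_1(-4)

The characteristic polynomial is
  det(x·I − A) = x^3 + 12*x^2 + 48*x + 64 = (x + 4)^3

Eigenvalues and multiplicities (the geometric multiplicity of λ is n − rank(A − λI), which equals the number of Jordan blocks for λ):
  λ = -4: algebraic multiplicity = 3, geometric multiplicity = 2

Determining the block sizes for each eigenvalue:
  λ = -4: 2 blocks summing to 3 forces exactly one block of size 2 and the rest size 1 → block sizes [2, 1]

Assembling the blocks gives a Jordan form
J =
  [-4,  1,  0]
  [ 0, -4,  0]
  [ 0,  0, -4]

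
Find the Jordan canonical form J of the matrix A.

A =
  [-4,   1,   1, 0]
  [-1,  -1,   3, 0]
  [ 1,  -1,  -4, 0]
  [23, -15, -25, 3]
J_3(-3) ⊕ J_1(3)

The characteristic polynomial is
  det(x·I − A) = x^4 + 6*x^3 - 54*x - 81 = (x - 3)*(x + 3)^3

Eigenvalues and multiplicities (the geometric multiplicity of λ is n − rank(A − λI), which equals the number of Jordan blocks for λ):
  λ = -3: algebraic multiplicity = 3, geometric multiplicity = 1
  λ = 3: algebraic multiplicity = 1, geometric multiplicity = 1

Determining the block sizes for each eigenvalue:
  λ = -3: one block (gm = 1), so the single block has size am = 3 → block sizes [3]
  λ = 3: one block (gm = 1), so the single block has size am = 1 → block sizes [1]

Assembling the blocks gives a Jordan form
J =
  [-3,  1,  0, 0]
  [ 0, -3,  1, 0]
  [ 0,  0, -3, 0]
  [ 0,  0,  0, 3]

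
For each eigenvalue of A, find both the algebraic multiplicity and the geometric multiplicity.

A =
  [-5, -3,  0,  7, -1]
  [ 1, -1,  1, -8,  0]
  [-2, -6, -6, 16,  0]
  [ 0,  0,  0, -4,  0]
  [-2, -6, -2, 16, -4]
λ = -4: alg = 5, geom = 3

Step 1 — factor the characteristic polynomial to read off the algebraic multiplicities:
  χ_A(x) = (x + 4)^5

Step 2 — compute geometric multiplicities via the rank-nullity identity g(λ) = n − rank(A − λI):
  rank(A − (-4)·I) = 2, so dim ker(A − (-4)·I) = n − 2 = 3

Summary:
  λ = -4: algebraic multiplicity = 5, geometric multiplicity = 3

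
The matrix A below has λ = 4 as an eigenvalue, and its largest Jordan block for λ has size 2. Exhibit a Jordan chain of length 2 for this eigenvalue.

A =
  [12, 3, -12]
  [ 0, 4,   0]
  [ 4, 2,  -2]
A Jordan chain for λ = 4 of length 2:
v_1 = (3, 0, 2)ᵀ
v_2 = (0, 1, 0)ᵀ

Let N = A − (4)·I. We want v_2 with N^2 v_2 = 0 but N^1 v_2 ≠ 0; then v_{j-1} := N · v_j for j = 2, …, 2.

Pick v_2 = (0, 1, 0)ᵀ.
Then v_1 = N · v_2 = (3, 0, 2)ᵀ.

Sanity check: (A − (4)·I) v_1 = (0, 0, 0)ᵀ = 0. ✓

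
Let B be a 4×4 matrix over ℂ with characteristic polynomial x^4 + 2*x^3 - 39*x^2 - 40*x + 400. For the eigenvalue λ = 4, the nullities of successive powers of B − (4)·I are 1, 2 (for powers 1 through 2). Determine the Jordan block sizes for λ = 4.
Block sizes for λ = 4: [2]

From the dimensions of kernels of powers, the number of Jordan blocks of size at least j is d_j − d_{j−1} where d_j = dim ker(N^j) (with d_0 = 0). Computing the differences gives [1, 1].
The number of blocks of size exactly k is (#blocks of size ≥ k) − (#blocks of size ≥ k + 1), so the partition is: 1 block(s) of size 2.
In nonincreasing order the block sizes are [2].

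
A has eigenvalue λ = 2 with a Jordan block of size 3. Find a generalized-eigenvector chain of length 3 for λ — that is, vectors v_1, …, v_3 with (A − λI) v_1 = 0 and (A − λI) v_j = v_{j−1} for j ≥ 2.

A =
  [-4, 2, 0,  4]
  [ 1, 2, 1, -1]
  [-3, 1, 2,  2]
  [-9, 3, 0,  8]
A Jordan chain for λ = 2 of length 3:
v_1 = (2, 0, 1, 3)ᵀ
v_2 = (-6, 1, -3, -9)ᵀ
v_3 = (1, 0, 0, 0)ᵀ

Let N = A − (2)·I. We want v_3 with N^3 v_3 = 0 but N^2 v_3 ≠ 0; then v_{j-1} := N · v_j for j = 3, …, 2.

Pick v_3 = (1, 0, 0, 0)ᵀ.
Then v_2 = N · v_3 = (-6, 1, -3, -9)ᵀ.
Then v_1 = N · v_2 = (2, 0, 1, 3)ᵀ.

Sanity check: (A − (2)·I) v_1 = (0, 0, 0, 0)ᵀ = 0. ✓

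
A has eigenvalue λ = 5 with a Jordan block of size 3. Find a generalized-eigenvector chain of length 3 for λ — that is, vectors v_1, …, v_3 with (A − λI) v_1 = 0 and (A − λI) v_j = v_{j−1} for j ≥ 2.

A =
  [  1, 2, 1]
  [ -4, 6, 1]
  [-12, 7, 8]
A Jordan chain for λ = 5 of length 3:
v_1 = (-4, 0, -16)ᵀ
v_2 = (-4, -4, -12)ᵀ
v_3 = (1, 0, 0)ᵀ

Let N = A − (5)·I. We want v_3 with N^3 v_3 = 0 but N^2 v_3 ≠ 0; then v_{j-1} := N · v_j for j = 3, …, 2.

Pick v_3 = (1, 0, 0)ᵀ.
Then v_2 = N · v_3 = (-4, -4, -12)ᵀ.
Then v_1 = N · v_2 = (-4, 0, -16)ᵀ.

Sanity check: (A − (5)·I) v_1 = (0, 0, 0)ᵀ = 0. ✓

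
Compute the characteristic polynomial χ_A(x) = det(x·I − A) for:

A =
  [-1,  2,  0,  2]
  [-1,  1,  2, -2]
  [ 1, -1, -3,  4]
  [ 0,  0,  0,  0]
x^4 + 3*x^3 + 3*x^2 + x

Expanding det(x·I − A) (e.g. by cofactor expansion or by noting that A is similar to its Jordan form J, which has the same characteristic polynomial as A) gives
  χ_A(x) = x^4 + 3*x^3 + 3*x^2 + x
which factors as x*(x + 1)^3. The eigenvalues (with algebraic multiplicities) are λ = -1 with multiplicity 3, λ = 0 with multiplicity 1.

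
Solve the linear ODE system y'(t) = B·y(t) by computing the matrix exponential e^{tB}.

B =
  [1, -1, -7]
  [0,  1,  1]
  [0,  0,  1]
e^{tB} =
  [exp(t), -t*exp(t), -t^2*exp(t)/2 - 7*t*exp(t)]
  [0, exp(t), t*exp(t)]
  [0, 0, exp(t)]

Strategy: write B = P · J · P⁻¹ where J is a Jordan canonical form, so e^{tB} = P · e^{tJ} · P⁻¹, and e^{tJ} can be computed block-by-block.

B has Jordan form
J =
  [1, 1, 0]
  [0, 1, 1]
  [0, 0, 1]
(up to reordering of blocks).

Per-block formulas:
  For a 3×3 Jordan block J_3(1): exp(t · J_3(1)) = e^(1t)·(I + t·N + (t^2/2)·N^2), where N is the 3×3 nilpotent shift.

After assembling e^{tJ} and conjugating by P, we get:

e^{tB} =
  [exp(t), -t*exp(t), -t^2*exp(t)/2 - 7*t*exp(t)]
  [0, exp(t), t*exp(t)]
  [0, 0, exp(t)]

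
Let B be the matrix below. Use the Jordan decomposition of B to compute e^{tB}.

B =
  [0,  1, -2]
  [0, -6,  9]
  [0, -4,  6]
e^{tB} =
  [1, t^2 + t, -3*t^2/2 - 2*t]
  [0, 1 - 6*t, 9*t]
  [0, -4*t, 6*t + 1]

Strategy: write B = P · J · P⁻¹ where J is a Jordan canonical form, so e^{tB} = P · e^{tJ} · P⁻¹, and e^{tJ} can be computed block-by-block.

B has Jordan form
J =
  [0, 1, 0]
  [0, 0, 1]
  [0, 0, 0]
(up to reordering of blocks).

Per-block formulas:
  For a 3×3 Jordan block J_3(0): exp(t · J_3(0)) = e^(0t)·(I + t·N + (t^2/2)·N^2), where N is the 3×3 nilpotent shift.

After assembling e^{tJ} and conjugating by P, we get:

e^{tB} =
  [1, t^2 + t, -3*t^2/2 - 2*t]
  [0, 1 - 6*t, 9*t]
  [0, -4*t, 6*t + 1]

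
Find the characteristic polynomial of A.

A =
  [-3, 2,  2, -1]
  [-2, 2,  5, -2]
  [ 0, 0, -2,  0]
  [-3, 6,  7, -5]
x^4 + 8*x^3 + 24*x^2 + 32*x + 16

Expanding det(x·I − A) (e.g. by cofactor expansion or by noting that A is similar to its Jordan form J, which has the same characteristic polynomial as A) gives
  χ_A(x) = x^4 + 8*x^3 + 24*x^2 + 32*x + 16
which factors as (x + 2)^4. The eigenvalues (with algebraic multiplicities) are λ = -2 with multiplicity 4.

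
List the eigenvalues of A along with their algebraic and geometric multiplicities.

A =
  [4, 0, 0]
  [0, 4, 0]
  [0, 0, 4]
λ = 4: alg = 3, geom = 3

Step 1 — factor the characteristic polynomial to read off the algebraic multiplicities:
  χ_A(x) = (x - 4)^3

Step 2 — compute geometric multiplicities via the rank-nullity identity g(λ) = n − rank(A − λI):
  rank(A − (4)·I) = 0, so dim ker(A − (4)·I) = n − 0 = 3

Summary:
  λ = 4: algebraic multiplicity = 3, geometric multiplicity = 3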